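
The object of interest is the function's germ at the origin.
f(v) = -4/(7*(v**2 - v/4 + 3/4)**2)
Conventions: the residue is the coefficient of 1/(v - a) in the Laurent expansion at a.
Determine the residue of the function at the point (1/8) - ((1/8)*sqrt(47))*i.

The factor v**2 - v/4 + 3/4 splits as (v - a)(v - a') with a = (1/8) - ((1/8)*sqrt(47))*i, a' = (1/8) + ((1/8)*sqrt(47))*i. At the order-2 pole a set g(v) = (v - a)^2*f(v) = [-4/7] / (v - a')^2.
Order-2 pole: residue = g'(a); g'((1/8) - ((1/8)*sqrt(47))*i) = -((512/15463)*sqrt(47))*i, so the residue is -((512/15463)*sqrt(47))*i.

The residue is -((512/15463)*sqrt(47))*i.


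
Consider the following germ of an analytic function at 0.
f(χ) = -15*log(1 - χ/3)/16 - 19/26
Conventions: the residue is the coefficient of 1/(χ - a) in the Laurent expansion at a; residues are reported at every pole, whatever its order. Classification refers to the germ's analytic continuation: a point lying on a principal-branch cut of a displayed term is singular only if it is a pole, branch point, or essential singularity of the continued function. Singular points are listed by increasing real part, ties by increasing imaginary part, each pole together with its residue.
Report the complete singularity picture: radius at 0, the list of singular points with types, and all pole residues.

Radius of convergence at 0: 3.
At 3: a logarithmic branch point.

Branch term (-15/16)*log(1 - χ/(3)): its argument vanishes at χ = 3, a logarithmic branch point, modulus 3.
The radius of convergence is the smallest modulus among the singular points: 3.


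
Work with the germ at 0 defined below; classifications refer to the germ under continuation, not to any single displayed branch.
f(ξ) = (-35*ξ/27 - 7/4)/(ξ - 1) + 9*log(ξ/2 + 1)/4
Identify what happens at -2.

The term (9/4)*log(1 - ξ/(-2)) has argument 1 - -2/(-2) = 0 at -2: a logarithmic (infinitely-sheeted) branch point; the remaining terms are analytic or single-valued there.

The point is a logarithmic branch point.


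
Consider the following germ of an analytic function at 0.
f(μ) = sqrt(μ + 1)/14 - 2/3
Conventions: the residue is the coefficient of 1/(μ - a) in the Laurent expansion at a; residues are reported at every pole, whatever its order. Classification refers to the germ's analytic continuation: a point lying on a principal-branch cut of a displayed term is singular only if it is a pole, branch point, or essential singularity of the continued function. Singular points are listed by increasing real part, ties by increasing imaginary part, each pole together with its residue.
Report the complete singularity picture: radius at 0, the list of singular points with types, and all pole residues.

Radius of convergence at 0: 1.
At -1: an algebraic (square-root) branch point.

Branch term (1/14)*sqrt(1 - μ/(-1)): its argument vanishes at μ = -1, a square-root branch point, modulus 1.
The radius of convergence is the smallest modulus among the singular points: 1.


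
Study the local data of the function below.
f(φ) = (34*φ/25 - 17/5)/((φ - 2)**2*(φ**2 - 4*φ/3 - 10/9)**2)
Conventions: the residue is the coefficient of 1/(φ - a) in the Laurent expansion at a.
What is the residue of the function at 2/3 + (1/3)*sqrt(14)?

The factor φ**2 - 4*φ/3 - 10/9 splits as (φ - a)(φ - a') with a = 2/3 + (1/3)*sqrt(14), a' = 2/3 - (1/3)*sqrt(14). At the order-2 pole a set g(φ) = (φ - a)^2*f(φ) = [(34*φ/25 - 17/5)/(φ - 2)**2] / (φ - a')^2.
Order-2 pole: residue = g'(a); g'(2/3 + (1/3)*sqrt(14)) = -17901/100 - (1874097/39200)*sqrt(14), so the residue is -17901/100 - (1874097/39200)*sqrt(14).

The residue is -17901/100 - (1874097/39200)*sqrt(14).


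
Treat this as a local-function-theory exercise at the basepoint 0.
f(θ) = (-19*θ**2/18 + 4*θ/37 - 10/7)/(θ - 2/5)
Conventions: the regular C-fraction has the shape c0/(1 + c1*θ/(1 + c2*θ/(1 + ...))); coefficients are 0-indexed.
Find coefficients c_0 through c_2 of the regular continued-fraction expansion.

The regular C-fraction coefficients are [25/7, -897/370, -1136429/2987010].

Taylor coefficients (expand at 0): a_0 = 25/7, a_1 = 4485/518, a_2 = 113215/4662.
c0 = a_0 = 25/7. Peel one level at a time: if S = 1 + c*θ/S' with S'(0) = 1, then c is the θ-coefficient of S and S' = c*θ/(S - 1).
S_1 = c0/f = 1 + (-897/370)*θ + (-1136429/1232100)*θ^2 + ...; c1 = -897/370.
S_2 = c1*θ/(S_1 - 1) = 1 + (-1136429/2987010)*θ + ...; c2 = -1136429/2987010.


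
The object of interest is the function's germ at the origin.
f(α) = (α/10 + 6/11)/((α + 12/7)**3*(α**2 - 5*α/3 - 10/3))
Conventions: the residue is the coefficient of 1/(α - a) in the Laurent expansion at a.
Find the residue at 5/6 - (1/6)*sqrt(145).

The factor α**2 - 5*α/3 - 10/3 splits as (α - a)(α - a') with a = 5/6 - (1/6)*sqrt(145), a' = 5/6 + (1/6)*sqrt(145). At the order-1 pole a set g(α) = (α - a)*f(α) = [(α/10 + 6/11)/(α + 12/7)**3] / (α - a').
Simple pole: residue = g(a) at a = 5/6 - (1/6)*sqrt(145), which is -1754762961/5218172080 - (4253516589/151326990320)*sqrt(145).

The residue is -1754762961/5218172080 - (4253516589/151326990320)*sqrt(145).


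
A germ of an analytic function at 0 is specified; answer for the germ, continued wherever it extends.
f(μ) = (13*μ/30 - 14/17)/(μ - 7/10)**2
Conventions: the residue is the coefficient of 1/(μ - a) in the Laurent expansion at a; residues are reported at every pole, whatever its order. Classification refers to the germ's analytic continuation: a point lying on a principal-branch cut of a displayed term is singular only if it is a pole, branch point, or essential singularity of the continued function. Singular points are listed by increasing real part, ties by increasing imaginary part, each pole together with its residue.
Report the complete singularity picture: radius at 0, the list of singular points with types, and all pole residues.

Radius of convergence at 0: 7/10.
At 7/10: a pole of order 2; residue 13/30.

Denominator factor (μ - 7/10)^2: pole of order 2 at 7/10, modulus 7/10.
The radius of convergence is the smallest modulus among the singular points: 7/10.
At the order-2 pole 7/10 set g(μ) = (μ - (7/10))^2*f(μ) = 13*μ/30 - 14/17.
Order-2 pole: residue = g'(a); g'(7/10) = 13/30, so the residue is 13/30.


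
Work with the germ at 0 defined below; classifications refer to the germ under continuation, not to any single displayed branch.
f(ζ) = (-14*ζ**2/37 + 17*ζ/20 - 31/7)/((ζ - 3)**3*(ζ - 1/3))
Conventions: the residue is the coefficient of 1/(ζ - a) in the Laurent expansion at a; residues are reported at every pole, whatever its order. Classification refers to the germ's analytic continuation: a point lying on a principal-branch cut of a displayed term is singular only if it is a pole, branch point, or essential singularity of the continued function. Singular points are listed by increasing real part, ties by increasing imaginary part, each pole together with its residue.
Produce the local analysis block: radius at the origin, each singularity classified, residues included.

Denominator factor (ζ - 3)^3: pole of order 3 at 3, modulus 3.
Denominator factor (ζ - 1/3): pole of order 1 at 1/3, modulus 1/3.
The radius of convergence is the smallest modulus among the singular points: 1/3.
At the order-1 pole 1/3 set g(ζ) = (ζ - (1/3))*f(ζ) = (-14*ζ**2/37 + 17*ζ/20 - 31/7)/(ζ - 3)**3.
Simple pole: residue = g(a) at a = 1/3, which is 585633/2652160.
At the order-3 pole 3 set g(ζ) = (ζ - (3))^3*f(ζ) = (-14*ζ**2/37 + 17*ζ/20 - 31/7)/(ζ - 1/3).
Order-3 pole: residue = g''(a)/2; g''(3) = -585633/1326080, so the residue is -585633/2652160.
List the singular points by increasing real part (a conjugate pair: the negative imaginary part first).

Radius of convergence at 0: 1/3.
At 1/3: a pole of order 1; residue 585633/2652160.
At 3: a pole of order 3; residue -585633/2652160.


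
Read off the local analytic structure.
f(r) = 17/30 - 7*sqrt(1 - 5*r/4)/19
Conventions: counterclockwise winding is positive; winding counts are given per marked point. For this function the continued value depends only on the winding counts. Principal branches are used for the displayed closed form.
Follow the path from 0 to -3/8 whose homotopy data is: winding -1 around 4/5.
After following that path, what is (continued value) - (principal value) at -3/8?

Continued minus principal equals (7/76)*sqrt(94).

The rational part is single-valued and drops out of the difference; each branch term changes only by its own monodromy.
(-7/19)*sqrt(1 - r/(4/5)): winding -1 is odd, the square root flips sign, contributing -2*(-7/19)*sqrt(1 - (-3/8)/(4/5)) = -2*(-7/19)*sqrt(47/32) = (7/76)*sqrt(94).
Summing the contributions at r = -3/8 gives (7/76)*sqrt(94).


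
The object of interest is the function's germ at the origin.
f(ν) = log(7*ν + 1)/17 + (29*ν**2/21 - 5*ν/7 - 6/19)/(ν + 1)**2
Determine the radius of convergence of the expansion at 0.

The radius of convergence is 1/7.

Denominator factor (ν + 1)^2: pole of order 2 at -1, modulus 1.
Branch term (1/17)*log(1 - ν/(-1/7)): its argument vanishes at ν = -1/7, a logarithmic branch point, modulus 1/7.
The radius of convergence is the smallest modulus among the singular points: 1/7.


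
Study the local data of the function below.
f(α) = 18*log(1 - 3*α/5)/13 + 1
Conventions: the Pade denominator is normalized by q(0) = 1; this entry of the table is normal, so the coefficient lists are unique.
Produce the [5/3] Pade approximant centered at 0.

The Pade approximant has numerator coefficients [1, -1017/520, 9747/9100, -16227/91000, 729/227500, 2187/22750000]; denominator coefficients [1, -9/8, 27/70, -27/700].

Taylor coefficients needed (expand at 0): a_0 = 1, a_1 = -54/65, a_2 = -81/325, a_3 = -162/1625, a_4 = -729/16250, a_5 = -4374/203125, a_6 = -2187/203125, a_7 = -39366/7109375, a_8 = -59049/20312500.
Write the denominator as Q(α) = 1 + q1*α + q2*α^2 + q3*α^3. Requiring Q*f - P = O(α^9) with deg P <= 5 kills the coefficients of α^6..α^8 in Q*f:
  α^6: a_6 + q1*a_5 + q2*a_4 + q3*a_3 = 0, i.e. -2187/203125 + (-4374/203125)*q1 + (-729/16250)*q2 + (-162/1625)*q3 = 0.
  α^7: a_7 + q1*a_6 + q2*a_5 + q3*a_4 = 0, i.e. -39366/7109375 + (-2187/203125)*q1 + (-4374/203125)*q2 + (-729/16250)*q3 = 0.
  α^8: a_8 + q1*a_7 + q2*a_6 + q3*a_5 = 0, i.e. -59049/20312500 + (-39366/7109375)*q1 + (-2187/203125)*q2 + (-4374/203125)*q3 = 0.
Solving this linear system: q1 = -9/8, q2 = 27/70, q3 = -27/700.
The numerator is Q*f truncated at degree 5: P0 = a_0 = 1; P1 = a_1 + q1*a_0 = -1017/520; P2 = a_2 + q1*a_1 + q2*a_0 = 9747/9100; P3 = a_3 + q1*a_2 + q2*a_1 + q3*a_0 = -16227/91000; P4 = a_4 + q1*a_3 + q2*a_2 + q3*a_1 = 729/227500; P5 = a_5 + q1*a_4 + q2*a_3 + q3*a_2 = 2187/22750000.


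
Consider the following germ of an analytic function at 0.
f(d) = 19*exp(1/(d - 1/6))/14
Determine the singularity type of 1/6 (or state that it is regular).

The exponent 1/(d - (1/6)) has a pole at 1/6, so exp(1/(d - (1/6))) takes every nonzero value near it: an essential singularity (not a pole of any order).

The point is an essential singularity.


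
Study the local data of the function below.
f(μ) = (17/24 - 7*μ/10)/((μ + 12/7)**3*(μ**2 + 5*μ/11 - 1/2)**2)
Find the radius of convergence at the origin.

Denominator factor (μ + 12/7)^3: pole of order 3 at -12/7, modulus 12/7.
Denominator factor (μ**2 + 5*μ/11 - 1/2)^2: discriminant 267/121, real irrational roots -5/22 + (1/22)*sqrt(267) and -5/22 - (1/22)*sqrt(267); poles of order 2, moduli -5/22 + (1/22)*sqrt(267) and 5/22 + (1/22)*sqrt(267).
The radius of convergence is the smallest modulus among the singular points: -5/22 + (1/22)*sqrt(267).

The radius of convergence is -5/22 + (1/22)*sqrt(267).


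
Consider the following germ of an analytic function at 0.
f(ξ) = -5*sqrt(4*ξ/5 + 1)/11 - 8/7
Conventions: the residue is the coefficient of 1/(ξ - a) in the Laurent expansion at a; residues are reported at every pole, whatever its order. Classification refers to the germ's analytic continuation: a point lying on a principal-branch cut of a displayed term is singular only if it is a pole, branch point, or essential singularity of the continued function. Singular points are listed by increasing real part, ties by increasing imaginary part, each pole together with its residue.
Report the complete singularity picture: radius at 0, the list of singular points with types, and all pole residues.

Radius of convergence at 0: 5/4.
At -5/4: an algebraic (square-root) branch point.

Branch term (-5/11)*sqrt(1 - ξ/(-5/4)): its argument vanishes at ξ = -5/4, a square-root branch point, modulus 5/4.
The radius of convergence is the smallest modulus among the singular points: 5/4.


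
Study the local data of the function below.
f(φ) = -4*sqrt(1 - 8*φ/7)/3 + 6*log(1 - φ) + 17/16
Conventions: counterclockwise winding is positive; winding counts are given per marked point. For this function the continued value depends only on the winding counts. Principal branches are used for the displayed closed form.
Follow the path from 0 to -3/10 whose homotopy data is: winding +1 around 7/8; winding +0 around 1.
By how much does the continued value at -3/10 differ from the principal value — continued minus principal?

Continued minus principal equals (8/105)*sqrt(1645).

The rational part is single-valued and drops out of the difference; each branch term changes only by its own monodromy.
(6)*log(1 - φ/(1)): winding 0 around 1, so this term returns to its principal value, contribution 0.
(-4/3)*sqrt(1 - φ/(7/8)): winding +1 is odd, the square root flips sign, contributing -2*(-4/3)*sqrt(1 - (-3/10)/(7/8)) = -2*(-4/3)*sqrt(47/35) = (8/105)*sqrt(1645).
Summing the contributions at φ = -3/10 gives (8/105)*sqrt(1645).


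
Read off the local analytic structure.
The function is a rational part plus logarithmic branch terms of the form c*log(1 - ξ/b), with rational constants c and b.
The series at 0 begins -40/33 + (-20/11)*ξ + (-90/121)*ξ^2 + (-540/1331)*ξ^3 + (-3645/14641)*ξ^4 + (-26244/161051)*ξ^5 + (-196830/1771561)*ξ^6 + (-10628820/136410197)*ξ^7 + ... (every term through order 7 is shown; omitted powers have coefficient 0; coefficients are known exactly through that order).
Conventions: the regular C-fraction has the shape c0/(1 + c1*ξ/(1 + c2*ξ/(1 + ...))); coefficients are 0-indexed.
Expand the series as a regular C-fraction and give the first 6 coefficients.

The regular C-fraction coefficients are [-40/33, -3/2, 12/11, 9/176, -81/176, -16/165].

Taylor coefficients (read off): a_0 = -40/33, a_1 = -20/11, a_2 = -90/121, a_3 = -540/1331, a_4 = -3645/14641, a_5 = -26244/161051.
c0 = a_0 = -40/33. Peel one level at a time: if S = 1 + c*ξ/S' with S'(0) = 1, then c is the ξ-coefficient of S and S' = c*ξ/(S - 1).
S_1 = c0/f = 1 + (-3/2)*ξ + (18/11)*ξ^2 + ...; c1 = -3/2.
S_2 = c1*ξ/(S_1 - 1) = 1 + (12/11)*ξ + (-27/484)*ξ^2 + ...; c2 = 12/11.
S_3 = c2*ξ/(S_2 - 1) = 1 + (9/176)*ξ + (729/30976)*ξ^2 + ...; c3 = 9/176.
S_4 = c3*ξ/(S_3 - 1) = 1 + (-81/176)*ξ + (-27/605)*ξ^2 + ...; c4 = -81/176.
S_5 = c4*ξ/(S_4 - 1) = 1 + (-16/165)*ξ + ...; c5 = -16/165.


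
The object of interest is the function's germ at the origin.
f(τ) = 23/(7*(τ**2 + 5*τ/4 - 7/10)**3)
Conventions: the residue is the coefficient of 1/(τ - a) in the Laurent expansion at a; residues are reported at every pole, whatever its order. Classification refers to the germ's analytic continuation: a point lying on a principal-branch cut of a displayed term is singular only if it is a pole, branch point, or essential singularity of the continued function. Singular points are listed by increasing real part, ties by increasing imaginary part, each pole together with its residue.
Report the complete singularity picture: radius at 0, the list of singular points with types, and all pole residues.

Denominator factor (τ**2 + 5*τ/4 - 7/10)^3: discriminant 349/80, real irrational roots -5/8 + (1/40)*sqrt(1745) and -5/8 - (1/40)*sqrt(1745); poles of order 3, moduli -5/8 + (1/40)*sqrt(1745) and 5/8 + (1/40)*sqrt(1745).
The radius of convergence is the smallest modulus among the singular points: -5/8 + (1/40)*sqrt(1745).
The factor τ**2 + 5*τ/4 - 7/10 splits as (τ - a)(τ - a') with a = -5/8 - (1/40)*sqrt(1745), a' = -5/8 + (1/40)*sqrt(1745). At the order-3 pole a set g(τ) = (τ - a)^3*f(τ) = [23/7] / (τ - a')^3.
Order-3 pole: residue = g''(a)/2; g''(-5/8 - (1/40)*sqrt(1745)) = -(7065600/297559843)*sqrt(1745), so the residue is -(3532800/297559843)*sqrt(1745).
The factor τ**2 + 5*τ/4 - 7/10 splits as (τ - a)(τ - a') with a = -5/8 + (1/40)*sqrt(1745), a' = -5/8 - (1/40)*sqrt(1745). At the order-3 pole a set g(τ) = (τ - a)^3*f(τ) = [23/7] / (τ - a')^3.
Order-3 pole: residue = g''(a)/2; g''(-5/8 + (1/40)*sqrt(1745)) = (7065600/297559843)*sqrt(1745), so the residue is (3532800/297559843)*sqrt(1745).
List the singular points by increasing real part (a conjugate pair: the negative imaginary part first).

Radius of convergence at 0: -5/8 + (1/40)*sqrt(1745).
At -5/8 - (1/40)*sqrt(1745): a pole of order 3; residue -(3532800/297559843)*sqrt(1745).
At -5/8 + (1/40)*sqrt(1745): a pole of order 3; residue (3532800/297559843)*sqrt(1745).


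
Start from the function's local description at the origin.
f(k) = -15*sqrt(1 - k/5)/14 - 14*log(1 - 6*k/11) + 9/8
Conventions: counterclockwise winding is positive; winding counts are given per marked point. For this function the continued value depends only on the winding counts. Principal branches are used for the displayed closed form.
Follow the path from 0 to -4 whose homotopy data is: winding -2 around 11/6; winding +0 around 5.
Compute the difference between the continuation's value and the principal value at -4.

The rational part is single-valued and drops out of the difference; each branch term changes only by its own monodromy.
(-14)*log(1 - k/(11/6)): each positive loop around 11/6 adds 2*pi*i to the log, so winding -2 contributes (-14)*(-2)*2*pi*i = (56)*pi*i.
(-15/14)*sqrt(1 - k/(5)): winding +0 is even, the square root returns to the same sheet, contribution 0.
Summing the contributions at k = -4 gives (56)*pi*i.

Continued minus principal equals (56)*pi*i.


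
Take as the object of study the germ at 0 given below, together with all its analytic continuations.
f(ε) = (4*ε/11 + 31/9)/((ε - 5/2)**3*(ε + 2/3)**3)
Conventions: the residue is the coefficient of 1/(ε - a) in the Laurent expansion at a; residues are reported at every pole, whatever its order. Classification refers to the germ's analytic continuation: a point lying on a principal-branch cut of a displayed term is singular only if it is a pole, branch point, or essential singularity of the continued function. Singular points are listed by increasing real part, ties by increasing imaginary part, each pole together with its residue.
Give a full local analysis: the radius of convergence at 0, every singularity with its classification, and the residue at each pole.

Denominator factor (ε - 5/2)^3: pole of order 3 at 5/2, modulus 5/2.
Denominator factor (ε + 2/3)^3: pole of order 3 at -2/3, modulus 2/3.
The radius of convergence is the smallest modulus among the singular points: 2/3.
At the order-3 pole -2/3 set g(ε) = (ε - (-2/3))^3*f(ε) = (4*ε/11 + 31/9)/(ε - 5/2)**3.
Order-3 pole: residue = g''(a)/2; g''(-2/3) = -352512/2476099, so the residue is -176256/2476099.
At the order-3 pole 5/2 set g(ε) = (ε - (5/2))^3*f(ε) = (4*ε/11 + 31/9)/(ε + 2/3)**3.
Order-3 pole: residue = g''(a)/2; g''(5/2) = 352512/2476099, so the residue is 176256/2476099.
List the singular points by increasing real part (a conjugate pair: the negative imaginary part first).

Radius of convergence at 0: 2/3.
At -2/3: a pole of order 3; residue -176256/2476099.
At 5/2: a pole of order 3; residue 176256/2476099.


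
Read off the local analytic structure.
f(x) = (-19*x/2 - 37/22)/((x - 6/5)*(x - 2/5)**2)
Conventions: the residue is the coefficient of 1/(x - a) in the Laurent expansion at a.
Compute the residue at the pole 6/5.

At the order-1 pole 6/5 set g(x) = (x - (6/5))*f(x) = (-19*x/2 - 37/22)/(x - 2/5)**2.
Simple pole: residue = g(a) at a = 6/5, which is -7195/352.

The residue is -7195/352.


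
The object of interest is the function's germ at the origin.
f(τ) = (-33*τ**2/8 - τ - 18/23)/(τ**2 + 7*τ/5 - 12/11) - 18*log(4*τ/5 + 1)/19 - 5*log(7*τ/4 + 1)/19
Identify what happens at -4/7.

The point is a logarithmic branch point.

The term (-5/19)*log(1 - τ/(-4/7)) has argument 1 - -4/7/(-4/7) = 0 at -4/7: a logarithmic (infinitely-sheeted) branch point; the remaining terms are analytic or single-valued there.


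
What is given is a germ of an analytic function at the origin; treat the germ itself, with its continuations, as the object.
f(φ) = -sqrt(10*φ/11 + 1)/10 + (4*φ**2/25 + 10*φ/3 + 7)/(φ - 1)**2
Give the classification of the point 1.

The denominator factor φ - 1 vanishes at 1 and appears to the power 2; the numerator there equals 787/75, nonzero, and no other factor vanishes.
The branch terms are analytic at this point.
Hence a pole whose order is the multiplicity, 2.

The point is a pole of order 2.


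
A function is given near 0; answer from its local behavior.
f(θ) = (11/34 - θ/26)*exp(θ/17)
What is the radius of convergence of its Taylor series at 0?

The radius of convergence is infinite.

The factor exp(θ/17) is entire and contributes no finite singular point.
The polynomial part has no poles.
No finite singular points: the Taylor series at 0 converges everywhere.


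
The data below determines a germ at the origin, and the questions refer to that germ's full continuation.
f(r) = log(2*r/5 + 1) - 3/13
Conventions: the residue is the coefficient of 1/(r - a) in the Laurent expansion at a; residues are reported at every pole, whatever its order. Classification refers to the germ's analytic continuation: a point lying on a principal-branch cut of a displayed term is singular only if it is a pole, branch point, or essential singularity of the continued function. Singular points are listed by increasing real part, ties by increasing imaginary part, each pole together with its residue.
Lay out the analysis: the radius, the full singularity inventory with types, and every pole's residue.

Radius of convergence at 0: 5/2.
At -5/2: a logarithmic branch point.

Branch term (1)*log(1 - r/(-5/2)): its argument vanishes at r = -5/2, a logarithmic branch point, modulus 5/2.
The radius of convergence is the smallest modulus among the singular points: 5/2.


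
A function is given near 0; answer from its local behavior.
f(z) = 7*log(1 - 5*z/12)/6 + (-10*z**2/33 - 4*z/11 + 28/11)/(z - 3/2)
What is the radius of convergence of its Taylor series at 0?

The radius of convergence is 3/2.

Denominator factor (z - 3/2): pole of order 1 at 3/2, modulus 3/2.
Branch term (7/6)*log(1 - z/(12/5)): its argument vanishes at z = 12/5, a logarithmic branch point, modulus 12/5.
The radius of convergence is the smallest modulus among the singular points: 3/2.


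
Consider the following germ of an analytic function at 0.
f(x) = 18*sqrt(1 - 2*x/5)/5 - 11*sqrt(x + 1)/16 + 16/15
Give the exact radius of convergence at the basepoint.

Branch term (-11/16)*sqrt(1 - x/(-1)): its argument vanishes at x = -1, a square-root branch point, modulus 1.
Branch term (18/5)*sqrt(1 - x/(5/2)): its argument vanishes at x = 5/2, a square-root branch point, modulus 5/2.
The radius of convergence is the smallest modulus among the singular points: 1.

The radius of convergence is 1.


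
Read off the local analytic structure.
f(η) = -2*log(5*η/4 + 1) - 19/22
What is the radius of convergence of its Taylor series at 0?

Branch term (-2)*log(1 - η/(-4/5)): its argument vanishes at η = -4/5, a logarithmic branch point, modulus 4/5.
The radius of convergence is the smallest modulus among the singular points: 4/5.

The radius of convergence is 4/5.


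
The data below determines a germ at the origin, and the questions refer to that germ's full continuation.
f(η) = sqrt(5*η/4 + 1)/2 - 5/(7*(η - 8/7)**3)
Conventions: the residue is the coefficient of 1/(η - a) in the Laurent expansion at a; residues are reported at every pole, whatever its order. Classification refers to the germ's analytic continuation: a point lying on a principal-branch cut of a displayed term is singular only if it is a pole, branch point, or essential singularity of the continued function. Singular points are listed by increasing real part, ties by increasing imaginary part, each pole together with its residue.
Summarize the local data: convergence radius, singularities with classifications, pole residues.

Denominator factor (η - 8/7)^3: pole of order 3 at 8/7, modulus 8/7.
Branch term (1/2)*sqrt(1 - η/(-4/5)): its argument vanishes at η = -4/5, a square-root branch point, modulus 4/5.
The radius of convergence is the smallest modulus among the singular points: 4/5.
The branch term is analytic at 8/7 and contributes nothing to the residue; only the rational part matters.
At the order-3 pole 8/7 set g(η) = (η - (8/7))^3*(rational part) = -5/7.
Order-3 pole: residue = g''(a)/2; g''(8/7) = 0, so the residue is 0.
List the singular points by increasing real part (a conjugate pair: the negative imaginary part first).

Radius of convergence at 0: 4/5.
At -4/5: an algebraic (square-root) branch point.
At 8/7: a pole of order 3; residue 0.


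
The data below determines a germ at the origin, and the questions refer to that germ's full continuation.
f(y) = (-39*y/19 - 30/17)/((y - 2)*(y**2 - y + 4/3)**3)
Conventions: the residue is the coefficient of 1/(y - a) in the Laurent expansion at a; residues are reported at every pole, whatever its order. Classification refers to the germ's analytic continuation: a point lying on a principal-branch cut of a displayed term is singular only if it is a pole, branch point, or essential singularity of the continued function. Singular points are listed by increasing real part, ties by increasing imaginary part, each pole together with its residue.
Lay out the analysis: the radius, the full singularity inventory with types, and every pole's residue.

Denominator factor (y - 2): pole of order 1 at 2, modulus 2.
Denominator factor (y**2 - y + 4/3)^3: discriminant -13/3, complex-conjugate roots (1/2) + ((1/6)*sqrt(39))*i and (1/2) - ((1/6)*sqrt(39))*i; poles of order 3, moduli (2/3)*sqrt(3) and (2/3)*sqrt(3).
The radius of convergence is the smallest modulus among the singular points: (2/3)*sqrt(3).
The factor y**2 - y + 4/3 splits as (y - a)(y - a') with a = (1/2) - ((1/6)*sqrt(39))*i, a' = (1/2) + ((1/6)*sqrt(39))*i. At the order-3 pole a set g(y) = (y - a)^3*f(y) = [(-39*y/19 - 30/17)/(y - 2)] / (y - a')^3.
Order-3 pole: residue = g''(a)/2; g''((1/2) - ((1/6)*sqrt(39))*i) = (6399/40375) + ((10803213/88703875)*sqrt(39))*i, so the residue is (6399/80750) + ((10803213/177407750)*sqrt(39))*i.
The factor y**2 - y + 4/3 splits as (y - a)(y - a') with a = (1/2) + ((1/6)*sqrt(39))*i, a' = (1/2) - ((1/6)*sqrt(39))*i. At the order-3 pole a set g(y) = (y - a)^3*f(y) = [(-39*y/19 - 30/17)/(y - 2)] / (y - a')^3.
Order-3 pole: residue = g''(a)/2; g''((1/2) + ((1/6)*sqrt(39))*i) = (6399/40375) - ((10803213/88703875)*sqrt(39))*i, so the residue is (6399/80750) - ((10803213/177407750)*sqrt(39))*i.
At the order-1 pole 2 set g(y) = (y - (2))*f(y) = (-39*y/19 - 30/17)/(y**2 - y + 4/3)**3.
Simple pole: residue = g(a) at a = 2, which is -6399/40375.
List the singular points by increasing real part (a conjugate pair: the negative imaginary part first).

Radius of convergence at 0: (2/3)*sqrt(3).
At (1/2) - ((1/6)*sqrt(39))*i: a pole of order 3; residue (6399/80750) + ((10803213/177407750)*sqrt(39))*i.
At (1/2) + ((1/6)*sqrt(39))*i: a pole of order 3; residue (6399/80750) - ((10803213/177407750)*sqrt(39))*i.
At 2: a pole of order 1; residue -6399/40375.


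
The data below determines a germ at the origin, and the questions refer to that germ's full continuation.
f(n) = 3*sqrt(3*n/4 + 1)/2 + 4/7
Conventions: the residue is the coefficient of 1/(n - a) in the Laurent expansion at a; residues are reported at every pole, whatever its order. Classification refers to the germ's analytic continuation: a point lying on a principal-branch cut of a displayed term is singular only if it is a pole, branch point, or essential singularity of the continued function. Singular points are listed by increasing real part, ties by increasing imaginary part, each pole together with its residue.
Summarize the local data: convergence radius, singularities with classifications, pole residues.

Radius of convergence at 0: 4/3.
At -4/3: an algebraic (square-root) branch point.

Branch term (3/2)*sqrt(1 - n/(-4/3)): its argument vanishes at n = -4/3, a square-root branch point, modulus 4/3.
The radius of convergence is the smallest modulus among the singular points: 4/3.


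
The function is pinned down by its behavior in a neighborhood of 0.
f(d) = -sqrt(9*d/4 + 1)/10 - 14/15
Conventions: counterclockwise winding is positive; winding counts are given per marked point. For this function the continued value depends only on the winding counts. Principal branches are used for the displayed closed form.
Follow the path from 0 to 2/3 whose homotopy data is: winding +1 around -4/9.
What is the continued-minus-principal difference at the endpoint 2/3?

Continued minus principal equals (1/10)*sqrt(10).

The rational part is single-valued and drops out of the difference; each branch term changes only by its own monodromy.
(-1/10)*sqrt(1 - d/(-4/9)): winding +1 is odd, the square root flips sign, contributing -2*(-1/10)*sqrt(1 - (2/3)/(-4/9)) = -2*(-1/10)*sqrt(5/2) = (1/10)*sqrt(10).
Summing the contributions at d = 2/3 gives (1/10)*sqrt(10).


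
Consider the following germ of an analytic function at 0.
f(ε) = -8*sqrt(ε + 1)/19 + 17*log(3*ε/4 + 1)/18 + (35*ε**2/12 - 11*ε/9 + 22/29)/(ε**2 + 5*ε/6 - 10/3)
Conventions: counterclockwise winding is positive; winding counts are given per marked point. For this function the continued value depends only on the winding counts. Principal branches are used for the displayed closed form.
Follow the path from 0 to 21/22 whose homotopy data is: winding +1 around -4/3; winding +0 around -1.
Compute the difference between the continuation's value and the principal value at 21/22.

The rational part is single-valued and drops out of the difference; each branch term changes only by its own monodromy.
(17/18)*log(1 - ε/(-4/3)): each positive loop around -4/3 adds 2*pi*i to the log, so winding +1 contributes (17/18)*(1)*2*pi*i = (17/9)*pi*i.
(-8/19)*sqrt(1 - ε/(-1)): winding +0 is even, the square root returns to the same sheet, contribution 0.
Summing the contributions at ε = 21/22 gives (17/9)*pi*i.

Continued minus principal equals (17/9)*pi*i.


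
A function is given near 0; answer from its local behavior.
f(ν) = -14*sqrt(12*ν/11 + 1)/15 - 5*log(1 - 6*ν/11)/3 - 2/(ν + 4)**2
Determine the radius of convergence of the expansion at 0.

Denominator factor (ν + 4)^2: pole of order 2 at -4, modulus 4.
Branch term (-5/3)*log(1 - ν/(11/6)): its argument vanishes at ν = 11/6, a logarithmic branch point, modulus 11/6.
Branch term (-14/15)*sqrt(1 - ν/(-11/12)): its argument vanishes at ν = -11/12, a square-root branch point, modulus 11/12.
The radius of convergence is the smallest modulus among the singular points: 11/12.

The radius of convergence is 11/12.


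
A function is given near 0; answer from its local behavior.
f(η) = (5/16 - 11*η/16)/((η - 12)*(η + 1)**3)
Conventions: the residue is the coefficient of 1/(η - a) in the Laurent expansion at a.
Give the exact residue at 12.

The residue is -127/35152.

At the order-1 pole 12 set g(η) = (η - (12))*f(η) = (5/16 - 11*η/16)/(η + 1)**3.
Simple pole: residue = g(a) at a = 12, which is -127/35152.


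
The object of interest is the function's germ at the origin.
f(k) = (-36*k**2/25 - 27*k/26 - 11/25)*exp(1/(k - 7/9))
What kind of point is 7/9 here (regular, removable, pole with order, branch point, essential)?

The exponent 1/(k - (7/9)) has a pole at 7/9, so exp(1/(k - (7/9))) takes every nonzero value near it: an essential singularity (not a pole of any order).

The point is an essential singularity.


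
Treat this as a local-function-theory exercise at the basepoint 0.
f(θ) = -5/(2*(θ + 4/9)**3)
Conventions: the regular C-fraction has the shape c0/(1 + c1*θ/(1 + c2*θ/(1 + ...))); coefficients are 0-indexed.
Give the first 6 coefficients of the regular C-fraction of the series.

The regular C-fraction coefficients are [-3645/128, 27/4, -9/4, 3/2, -3/8, 9/8].

Taylor coefficients (expand at 0): a_0 = -3645/128, a_1 = 98415/512, a_2 = -885735/1024, a_3 = 13286025/4096, a_4 = -358722675/32768, a_5 = 4519905705/131072.
c0 = a_0 = -3645/128. Peel one level at a time: if S = 1 + c*θ/S' with S'(0) = 1, then c is the θ-coefficient of S and S' = c*θ/(S - 1).
S_1 = c0/f = 1 + (27/4)*θ + (243/16)*θ^2 + ...; c1 = 27/4.
S_2 = c1*θ/(S_1 - 1) = 1 + (-9/4)*θ + (27/8)*θ^2 + ...; c2 = -9/4.
S_3 = c2*θ/(S_2 - 1) = 1 + (3/2)*θ + (9/16)*θ^2 + ...; c3 = 3/2.
S_4 = c3*θ/(S_3 - 1) = 1 + (-3/8)*θ + (27/64)*θ^2 + ...; c4 = -3/8.
S_5 = c4*θ/(S_4 - 1) = 1 + (9/8)*θ + ...; c5 = 9/8.


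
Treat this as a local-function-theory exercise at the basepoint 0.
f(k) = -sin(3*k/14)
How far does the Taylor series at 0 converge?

The radius of convergence is infinite.

The factor -sin(3*k/14) is entire and contributes no finite singular point.
The polynomial part has no poles.
No finite singular points: the Taylor series at 0 converges everywhere.


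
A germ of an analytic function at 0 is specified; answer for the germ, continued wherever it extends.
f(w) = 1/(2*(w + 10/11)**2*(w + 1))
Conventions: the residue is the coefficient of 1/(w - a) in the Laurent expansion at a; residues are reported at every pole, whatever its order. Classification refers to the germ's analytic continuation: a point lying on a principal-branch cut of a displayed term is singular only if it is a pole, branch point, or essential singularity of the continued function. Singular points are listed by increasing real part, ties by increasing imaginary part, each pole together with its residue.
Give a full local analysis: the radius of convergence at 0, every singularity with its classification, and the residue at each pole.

Radius of convergence at 0: 10/11.
At -1: a pole of order 1; residue 121/2.
At -10/11: a pole of order 2; residue -121/2.

Denominator factor (w + 10/11)^2: pole of order 2 at -10/11, modulus 10/11.
Denominator factor (w + 1): pole of order 1 at -1, modulus 1.
The radius of convergence is the smallest modulus among the singular points: 10/11.
At the order-1 pole -1 set g(w) = (w - (-1))*f(w) = 1/(2*(w + 10/11)**2).
Simple pole: residue = g(a) at a = -1, which is 121/2.
At the order-2 pole -10/11 set g(w) = (w - (-10/11))^2*f(w) = 1/(2*(w + 1)).
Order-2 pole: residue = g'(a); g'(-10/11) = -121/2, so the residue is -121/2.
List the singular points by increasing real part (a conjugate pair: the negative imaginary part first).


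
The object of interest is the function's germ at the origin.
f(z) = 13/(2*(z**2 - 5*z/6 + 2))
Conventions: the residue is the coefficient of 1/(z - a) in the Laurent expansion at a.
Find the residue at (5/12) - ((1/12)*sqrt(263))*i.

The factor z**2 - 5*z/6 + 2 splits as (z - a)(z - a') with a = (5/12) - ((1/12)*sqrt(263))*i, a' = (5/12) + ((1/12)*sqrt(263))*i. At the order-1 pole a set g(z) = (z - a)*f(z) = [13/2] / (z - a').
Simple pole: residue = g(a) at a = (5/12) - ((1/12)*sqrt(263))*i, which is ((39/263)*sqrt(263))*i.

The residue is ((39/263)*sqrt(263))*i.


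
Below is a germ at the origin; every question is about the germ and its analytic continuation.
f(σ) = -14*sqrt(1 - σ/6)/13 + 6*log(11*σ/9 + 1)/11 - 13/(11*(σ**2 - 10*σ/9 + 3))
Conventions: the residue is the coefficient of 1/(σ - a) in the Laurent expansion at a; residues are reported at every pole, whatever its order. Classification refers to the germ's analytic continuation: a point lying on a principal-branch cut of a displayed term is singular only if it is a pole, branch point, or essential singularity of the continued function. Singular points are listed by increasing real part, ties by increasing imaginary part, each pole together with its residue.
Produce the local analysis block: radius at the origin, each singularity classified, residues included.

Denominator factor (σ**2 - 10*σ/9 + 3): discriminant -872/81, complex-conjugate roots (5/9) + ((1/9)*sqrt(218))*i and (5/9) - ((1/9)*sqrt(218))*i; poles of order 1, moduli sqrt(3) and sqrt(3).
Branch term (-14/13)*sqrt(1 - σ/(6)): its argument vanishes at σ = 6, a square-root branch point, modulus 6.
Branch term (6/11)*log(1 - σ/(-9/11)): its argument vanishes at σ = -9/11, a logarithmic branch point, modulus 9/11.
The radius of convergence is the smallest modulus among the singular points: 9/11.
The branch terms are analytic at (5/9) - ((1/9)*sqrt(218))*i and contribute nothing to the residue; only the rational part matters.
The factor σ**2 - 10*σ/9 + 3 splits as (σ - a)(σ - a') with a = (5/9) - ((1/9)*sqrt(218))*i, a' = (5/9) + ((1/9)*sqrt(218))*i. At the order-1 pole a set g(σ) = (σ - a)*(rational part) = [-13/11] / (σ - a').
Simple pole: residue = g(a) at a = (5/9) - ((1/9)*sqrt(218))*i, which is -((117/4796)*sqrt(218))*i.
The branch terms are analytic at (5/9) + ((1/9)*sqrt(218))*i and contribute nothing to the residue; only the rational part matters.
The factor σ**2 - 10*σ/9 + 3 splits as (σ - a)(σ - a') with a = (5/9) + ((1/9)*sqrt(218))*i, a' = (5/9) - ((1/9)*sqrt(218))*i. At the order-1 pole a set g(σ) = (σ - a)*(rational part) = [-13/11] / (σ - a').
Simple pole: residue = g(a) at a = (5/9) + ((1/9)*sqrt(218))*i, which is ((117/4796)*sqrt(218))*i.
List the singular points by increasing real part (a conjugate pair: the negative imaginary part first).

Radius of convergence at 0: 9/11.
At -9/11: a logarithmic branch point.
At (5/9) - ((1/9)*sqrt(218))*i: a pole of order 1; residue -((117/4796)*sqrt(218))*i.
At (5/9) + ((1/9)*sqrt(218))*i: a pole of order 1; residue ((117/4796)*sqrt(218))*i.
At 6: an algebraic (square-root) branch point.


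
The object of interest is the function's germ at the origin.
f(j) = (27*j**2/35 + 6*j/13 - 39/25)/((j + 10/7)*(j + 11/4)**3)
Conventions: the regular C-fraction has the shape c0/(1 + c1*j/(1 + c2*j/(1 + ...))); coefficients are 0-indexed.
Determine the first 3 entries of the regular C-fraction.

Taylor coefficients (expand at 0): a_0 = -8736/166375, a_1 = 13034448/118958125, a_2 = -715385448/6542696875.
c0 = a_0 = -8736/166375. Peel one level at a time: if S = 1 + c*j/S' with S'(0) = 1, then c is the j-coefficient of S and S' = c*j/(S - 1).
S_1 = c0/f = 1 + (38793/18590)*j + (274838604/120955835)*j^2 + ...; c1 = 38793/18590.
S_2 = c1*j/(S_1 - 1) = 1 + (-183225736/168271103)*j + ...; c2 = -183225736/168271103.

The regular C-fraction coefficients are [-8736/166375, 38793/18590, -183225736/168271103].


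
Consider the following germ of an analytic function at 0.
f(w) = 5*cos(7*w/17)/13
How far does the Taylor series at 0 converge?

The radius of convergence is infinite.

The factor cos(7*w/17) is entire and contributes no finite singular point.
The polynomial part has no poles.
No finite singular points: the Taylor series at 0 converges everywhere.


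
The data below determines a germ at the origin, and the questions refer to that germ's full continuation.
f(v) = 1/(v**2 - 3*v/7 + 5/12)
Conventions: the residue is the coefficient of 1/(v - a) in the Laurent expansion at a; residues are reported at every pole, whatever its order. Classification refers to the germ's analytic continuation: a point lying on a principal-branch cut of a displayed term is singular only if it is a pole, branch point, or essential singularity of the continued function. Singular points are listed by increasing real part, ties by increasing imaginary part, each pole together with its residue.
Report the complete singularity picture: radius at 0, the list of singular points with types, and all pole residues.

Denominator factor (v**2 - 3*v/7 + 5/12): discriminant -218/147, complex-conjugate roots (3/14) + ((1/42)*sqrt(654))*i and (3/14) - ((1/42)*sqrt(654))*i; poles of order 1, moduli (1/6)*sqrt(15) and (1/6)*sqrt(15).
The radius of convergence is the smallest modulus among the singular points: (1/6)*sqrt(15).
The factor v**2 - 3*v/7 + 5/12 splits as (v - a)(v - a') with a = (3/14) - ((1/42)*sqrt(654))*i, a' = (3/14) + ((1/42)*sqrt(654))*i. At the order-1 pole a set g(v) = (v - a)*f(v) = [1] / (v - a').
Simple pole: residue = g(a) at a = (3/14) - ((1/42)*sqrt(654))*i, which is ((7/218)*sqrt(654))*i.
The factor v**2 - 3*v/7 + 5/12 splits as (v - a)(v - a') with a = (3/14) + ((1/42)*sqrt(654))*i, a' = (3/14) - ((1/42)*sqrt(654))*i. At the order-1 pole a set g(v) = (v - a)*f(v) = [1] / (v - a').
Simple pole: residue = g(a) at a = (3/14) + ((1/42)*sqrt(654))*i, which is -((7/218)*sqrt(654))*i.
List the singular points by increasing real part (a conjugate pair: the negative imaginary part first).

Radius of convergence at 0: (1/6)*sqrt(15).
At (3/14) - ((1/42)*sqrt(654))*i: a pole of order 1; residue ((7/218)*sqrt(654))*i.
At (3/14) + ((1/42)*sqrt(654))*i: a pole of order 1; residue -((7/218)*sqrt(654))*i.
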